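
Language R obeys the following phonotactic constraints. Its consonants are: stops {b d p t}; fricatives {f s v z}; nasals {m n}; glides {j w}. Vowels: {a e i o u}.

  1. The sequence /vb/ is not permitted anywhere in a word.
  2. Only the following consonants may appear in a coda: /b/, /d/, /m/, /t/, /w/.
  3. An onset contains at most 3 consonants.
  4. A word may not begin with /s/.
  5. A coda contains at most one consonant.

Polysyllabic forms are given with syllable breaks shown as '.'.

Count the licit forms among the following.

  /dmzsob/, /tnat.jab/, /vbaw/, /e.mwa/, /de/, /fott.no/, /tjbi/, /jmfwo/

/dmzsob/ — violates constraint 3: syllable 1 onset /dmzs/ has 4 consonants (> 3) → illicit
/tnat.jab/ — σ1 onset /tn/ (2C), coda /t/ ok; σ2 onset /j/, coda /b/ ok → licit
/vbaw/ — violates constraint 1: contains banned sequence /vb/ → illicit
/e.mwa/ — σ1 onset /∅/, coda /∅/ ok; σ2 onset /mw/ (2C), coda /∅/ ok → licit
/de/ — σ1 onset /d/, coda /∅/ ok → licit
/fott.no/ — violates constraint 5: syllable 1 coda /tt/ has 2 consonants (> 1) → illicit
/tjbi/ — σ1 onset /tjb/ (3C), coda /∅/ ok → licit
/jmfwo/ — violates constraint 3: syllable 1 onset /jmfw/ has 4 consonants (> 3) → illicit
Licit: /tnat.jab/, /e.mwa/, /de/, /tjbi/ → 4.

4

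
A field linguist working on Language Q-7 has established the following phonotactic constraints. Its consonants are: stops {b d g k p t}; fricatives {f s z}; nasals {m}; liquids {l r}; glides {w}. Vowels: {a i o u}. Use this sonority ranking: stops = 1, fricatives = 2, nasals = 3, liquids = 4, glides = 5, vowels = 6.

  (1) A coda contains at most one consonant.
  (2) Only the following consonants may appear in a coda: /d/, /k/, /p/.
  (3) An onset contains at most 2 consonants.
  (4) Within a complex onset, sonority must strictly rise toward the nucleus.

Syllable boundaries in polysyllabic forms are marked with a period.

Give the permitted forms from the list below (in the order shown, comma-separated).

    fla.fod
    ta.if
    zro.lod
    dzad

fla.fod, zro.lod, dzad

fla.fod — σ1 onset /fl/ (2→4 rises), coda /∅/ ok; σ2 onset /f/, coda /d/ ok → permitted
ta.if — violates constraint 2: syllable 2 coda contains /f/, which is not a licensed coda consonant → not permitted
zro.lod — σ1 onset /zr/ (2→4 rises), coda /∅/ ok; σ2 onset /l/, coda /d/ ok → permitted
dzad — σ1 onset /dz/ (1→2 rises), coda /d/ ok → permitted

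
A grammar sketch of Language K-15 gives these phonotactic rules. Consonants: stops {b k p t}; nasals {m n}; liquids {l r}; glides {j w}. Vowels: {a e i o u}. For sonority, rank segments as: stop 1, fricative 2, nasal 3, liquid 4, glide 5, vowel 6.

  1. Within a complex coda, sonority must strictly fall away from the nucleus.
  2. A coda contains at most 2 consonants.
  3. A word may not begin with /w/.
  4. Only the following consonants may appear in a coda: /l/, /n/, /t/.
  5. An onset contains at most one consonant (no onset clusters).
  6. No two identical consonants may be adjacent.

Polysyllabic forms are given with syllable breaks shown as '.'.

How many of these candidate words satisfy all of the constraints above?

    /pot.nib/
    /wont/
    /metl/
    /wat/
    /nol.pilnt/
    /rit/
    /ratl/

1

/pot.nib/ — violates constraint 4: syllable 2 coda contains /b/, which is not a licensed coda consonant → ill-formed
/wont/ — violates constraint 3: word begins with /w/ → ill-formed
/metl/ — violates constraint 1: syllable 1 coda /tl/: /t/ (stop, 1) → /l/ (liquid, 4) does not fall → ill-formed
/wat/ — violates constraint 3: word begins with /w/ → ill-formed
/nol.pilnt/ — violates constraint 2: syllable 2 coda /lnt/ has 3 consonants (> 2) → ill-formed
/rit/ — σ1 onset /r/, coda /t/ ok → well-formed
/ratl/ — violates constraint 1: syllable 1 coda /tl/: /t/ (stop, 1) → /l/ (liquid, 4) does not fall → ill-formed
Well-formed: /rit/ → 1.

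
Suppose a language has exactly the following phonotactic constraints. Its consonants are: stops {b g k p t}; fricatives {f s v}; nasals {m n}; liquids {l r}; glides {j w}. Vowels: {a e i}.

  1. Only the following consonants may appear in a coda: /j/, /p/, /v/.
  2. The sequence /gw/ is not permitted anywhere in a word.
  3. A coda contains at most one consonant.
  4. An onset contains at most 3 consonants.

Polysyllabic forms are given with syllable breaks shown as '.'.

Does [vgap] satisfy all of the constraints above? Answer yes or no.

[vgap] — σ1 onset /vg/ (2C), coda /p/ ok → well-formed

yes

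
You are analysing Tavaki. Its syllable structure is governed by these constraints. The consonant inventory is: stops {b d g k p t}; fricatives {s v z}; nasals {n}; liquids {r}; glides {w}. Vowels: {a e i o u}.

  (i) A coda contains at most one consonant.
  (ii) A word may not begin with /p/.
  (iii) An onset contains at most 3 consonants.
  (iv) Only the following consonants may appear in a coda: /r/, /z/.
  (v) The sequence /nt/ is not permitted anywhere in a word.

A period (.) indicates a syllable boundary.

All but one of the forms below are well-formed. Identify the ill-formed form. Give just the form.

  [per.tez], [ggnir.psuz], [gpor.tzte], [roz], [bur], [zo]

[per.tez]

[per.tez] — violates constraint (ii): word begins with /p/ → ill-formed
[ggnir.psuz] — σ1 onset /ggn/ (3C), coda /r/ ok; σ2 onset /ps/ (2C), coda /z/ ok → well-formed
[gpor.tzte] — σ1 onset /gp/ (2C), coda /r/ ok; σ2 onset /tzt/ (3C), coda /∅/ ok → well-formed
[roz] — σ1 onset /r/, coda /z/ ok → well-formed
[bur] — σ1 onset /b/, coda /r/ ok → well-formed
[zo] — σ1 onset /z/, coda /∅/ ok → well-formed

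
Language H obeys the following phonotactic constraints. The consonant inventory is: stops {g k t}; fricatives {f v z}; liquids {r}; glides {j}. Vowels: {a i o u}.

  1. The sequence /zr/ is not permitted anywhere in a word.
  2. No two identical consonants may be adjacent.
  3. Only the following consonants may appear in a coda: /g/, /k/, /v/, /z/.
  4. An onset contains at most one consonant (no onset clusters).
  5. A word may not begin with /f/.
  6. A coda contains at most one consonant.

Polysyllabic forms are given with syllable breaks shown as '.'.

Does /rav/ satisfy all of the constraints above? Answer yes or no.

/rav/ — σ1 onset /r/, coda /v/ ok → permitted

yes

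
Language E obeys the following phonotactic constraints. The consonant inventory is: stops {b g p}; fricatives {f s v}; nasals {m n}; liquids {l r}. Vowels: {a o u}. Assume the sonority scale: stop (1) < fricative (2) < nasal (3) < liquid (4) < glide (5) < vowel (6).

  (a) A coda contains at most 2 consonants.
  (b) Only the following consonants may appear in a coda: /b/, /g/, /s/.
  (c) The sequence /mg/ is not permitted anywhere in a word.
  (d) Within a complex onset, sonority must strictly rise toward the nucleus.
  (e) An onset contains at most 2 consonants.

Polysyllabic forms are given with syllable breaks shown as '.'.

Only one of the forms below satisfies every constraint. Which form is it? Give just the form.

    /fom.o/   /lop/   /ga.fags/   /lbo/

/ga.fags/

/fom.o/ — violates constraint (b): syllable 1 coda contains /m/, which is not a licensed coda consonant → ill-formed
/lop/ — violates constraint (b): syllable 1 coda contains /p/, which is not a licensed coda consonant → ill-formed
/ga.fags/ — σ1 onset /g/, coda /∅/ ok; σ2 onset /f/, coda /gs/ (2C) ok → well-formed
/lbo/ — violates constraint (d): syllable 1 onset /lb/: /l/ (liquid, 4) → /b/ (stop, 1) does not rise → ill-formed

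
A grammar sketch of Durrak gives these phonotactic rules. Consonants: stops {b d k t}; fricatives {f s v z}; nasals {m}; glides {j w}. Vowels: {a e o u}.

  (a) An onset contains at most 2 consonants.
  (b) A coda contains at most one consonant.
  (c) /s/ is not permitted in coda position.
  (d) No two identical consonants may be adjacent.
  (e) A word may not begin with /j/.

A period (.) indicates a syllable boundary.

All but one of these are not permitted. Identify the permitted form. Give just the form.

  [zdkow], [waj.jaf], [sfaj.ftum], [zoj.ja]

[zdkow] — violates constraint (a): syllable 1 onset /zdk/ has 3 consonants (> 2) → not permitted
[waj.jaf] — violates constraint (d): adjacent identical consonants /jj/ → not permitted
[sfaj.ftum] — σ1 onset /sf/ (2C), coda /j/ ok; σ2 onset /ft/ (2C), coda /m/ ok → permitted
[zoj.ja] — violates constraint (d): adjacent identical consonants /jj/ → not permitted

[sfaj.ftum]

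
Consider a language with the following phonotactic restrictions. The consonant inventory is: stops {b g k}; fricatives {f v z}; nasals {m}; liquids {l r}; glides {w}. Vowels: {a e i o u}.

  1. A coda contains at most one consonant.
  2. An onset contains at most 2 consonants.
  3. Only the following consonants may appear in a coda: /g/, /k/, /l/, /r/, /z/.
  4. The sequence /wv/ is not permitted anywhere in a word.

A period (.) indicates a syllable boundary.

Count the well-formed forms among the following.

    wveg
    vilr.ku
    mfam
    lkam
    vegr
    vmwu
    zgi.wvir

wveg — violates constraint 4: contains banned sequence /wv/ → ill-formed
vilr.ku — violates constraint 1: syllable 1 coda /lr/ has 2 consonants (> 1) → ill-formed
mfam — violates constraint 3: syllable 1 coda contains /m/, which is not a licensed coda consonant → ill-formed
lkam — violates constraint 3: syllable 1 coda contains /m/, which is not a licensed coda consonant → ill-formed
vegr — violates constraint 1: syllable 1 coda /gr/ has 2 consonants (> 1) → ill-formed
vmwu — violates constraint 2: syllable 1 onset /vmw/ has 3 consonants (> 2) → ill-formed
zgi.wvir — violates constraint 4: contains banned sequence /wv/ → ill-formed
No form is well-formed → 0.

0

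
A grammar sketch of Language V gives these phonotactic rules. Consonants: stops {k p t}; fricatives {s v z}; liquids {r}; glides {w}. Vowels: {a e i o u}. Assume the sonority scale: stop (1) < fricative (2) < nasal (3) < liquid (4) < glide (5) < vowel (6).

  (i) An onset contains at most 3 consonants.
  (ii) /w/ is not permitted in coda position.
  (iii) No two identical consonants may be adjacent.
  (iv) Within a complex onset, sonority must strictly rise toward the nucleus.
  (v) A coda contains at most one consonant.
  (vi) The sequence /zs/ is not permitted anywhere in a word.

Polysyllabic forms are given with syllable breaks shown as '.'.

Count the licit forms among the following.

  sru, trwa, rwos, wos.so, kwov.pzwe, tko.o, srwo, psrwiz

sru — σ1 onset /sr/ (2→4 rises), coda /∅/ ok → licit
trwa — σ1 onset /trw/ (1→4→5 rises), coda /∅/ ok → licit
rwos — σ1 onset /rw/ (4→5 rises), coda /s/ ok → licit
wos.so — violates constraint (iii): adjacent identical consonants /ss/ → illicit
kwov.pzwe — σ1 onset /kw/ (1→5 rises), coda /v/ ok; σ2 onset /pzw/ (1→2→5 rises), coda /∅/ ok → licit
tko.o — violates constraint (iv): syllable 1 onset /tk/: /t/ (stop, 1) → /k/ (stop, 1) does not rise → illicit
srwo — σ1 onset /srw/ (2→4→5 rises), coda /∅/ ok → licit
psrwiz — violates constraint (i): syllable 1 onset /psrw/ has 4 consonants (> 3) → illicit
Licit: sru, trwa, rwos, kwov.pzwe, srwo → 5.

5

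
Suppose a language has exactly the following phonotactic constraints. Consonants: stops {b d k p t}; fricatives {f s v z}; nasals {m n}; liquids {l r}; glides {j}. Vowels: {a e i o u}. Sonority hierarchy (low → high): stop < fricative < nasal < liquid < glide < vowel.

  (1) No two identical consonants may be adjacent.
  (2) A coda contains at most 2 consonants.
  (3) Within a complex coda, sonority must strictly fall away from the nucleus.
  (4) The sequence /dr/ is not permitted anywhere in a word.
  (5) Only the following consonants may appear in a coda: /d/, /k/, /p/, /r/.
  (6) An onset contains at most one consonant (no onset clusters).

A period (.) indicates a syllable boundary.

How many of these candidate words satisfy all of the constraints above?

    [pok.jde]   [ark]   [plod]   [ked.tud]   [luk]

[pok.jde] — violates constraint 6: syllable 2 onset /jd/ has 2 consonants (> 1) → phonotactically illegal
[ark] — σ1 onset /∅/, coda /rk/ (4→1 falls) ok → phonotactically legal
[plod] — violates constraint 6: syllable 1 onset /pl/ has 2 consonants (> 1) → phonotactically illegal
[ked.tud] — σ1 onset /k/, coda /d/ ok; σ2 onset /t/, coda /d/ ok → phonotactically legal
[luk] — σ1 onset /l/, coda /k/ ok → phonotactically legal
Phonotactically legal: [ark], [ked.tud], [luk] → 3.

3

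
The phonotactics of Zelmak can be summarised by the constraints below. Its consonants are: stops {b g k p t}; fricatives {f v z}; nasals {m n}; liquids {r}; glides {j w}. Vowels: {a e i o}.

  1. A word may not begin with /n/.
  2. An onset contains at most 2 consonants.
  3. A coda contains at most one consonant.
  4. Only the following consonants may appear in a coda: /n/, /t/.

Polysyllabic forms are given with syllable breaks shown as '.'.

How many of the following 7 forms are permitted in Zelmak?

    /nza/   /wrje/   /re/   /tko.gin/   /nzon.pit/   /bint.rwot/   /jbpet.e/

2

/nza/ — violates constraint 1: word begins with /n/ → not permitted
/wrje/ — violates constraint 2: syllable 1 onset /wrj/ has 3 consonants (> 2) → not permitted
/re/ — σ1 onset /r/, coda /∅/ ok → permitted
/tko.gin/ — σ1 onset /tk/ (2C), coda /∅/ ok; σ2 onset /g/, coda /n/ ok → permitted
/nzon.pit/ — violates constraint 1: word begins with /n/ → not permitted
/bint.rwot/ — violates constraint 3: syllable 1 coda /nt/ has 2 consonants (> 1) → not permitted
/jbpet.e/ — violates constraint 2: syllable 1 onset /jbp/ has 3 consonants (> 2) → not permitted
Permitted: /re/, /tko.gin/ → 2.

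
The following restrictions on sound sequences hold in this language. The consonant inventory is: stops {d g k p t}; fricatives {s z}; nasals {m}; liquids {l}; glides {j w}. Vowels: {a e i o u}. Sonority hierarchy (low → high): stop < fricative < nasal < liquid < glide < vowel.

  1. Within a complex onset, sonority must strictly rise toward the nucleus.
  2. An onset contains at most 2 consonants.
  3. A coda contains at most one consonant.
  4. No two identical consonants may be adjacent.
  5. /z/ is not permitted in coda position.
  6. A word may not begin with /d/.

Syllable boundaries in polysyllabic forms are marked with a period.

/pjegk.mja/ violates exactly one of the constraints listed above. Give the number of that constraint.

3

/pjegk.mja/: syllable 1 coda /gk/ has 2 consonants (> 1).
This is a violation of constraint 3: "A coda contains at most one consonant."
The remaining constraints (1, 2, 4, 5, 6) are satisfied.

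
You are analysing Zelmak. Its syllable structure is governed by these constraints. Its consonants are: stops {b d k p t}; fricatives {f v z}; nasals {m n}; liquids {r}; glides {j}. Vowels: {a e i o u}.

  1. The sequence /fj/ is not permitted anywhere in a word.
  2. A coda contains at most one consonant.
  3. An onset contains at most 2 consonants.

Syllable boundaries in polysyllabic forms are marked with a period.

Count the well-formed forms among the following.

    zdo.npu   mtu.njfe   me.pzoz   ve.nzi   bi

zdo.npu — σ1 onset /zd/ (2C), coda /∅/ ok; σ2 onset /np/ (2C), coda /∅/ ok → well-formed
mtu.njfe — violates constraint 3: syllable 2 onset /njf/ has 3 consonants (> 2) → ill-formed
me.pzoz — σ1 onset /m/, coda /∅/ ok; σ2 onset /pz/ (2C), coda /z/ ok → well-formed
ve.nzi — σ1 onset /v/, coda /∅/ ok; σ2 onset /nz/ (2C), coda /∅/ ok → well-formed
bi — σ1 onset /b/, coda /∅/ ok → well-formed
Well-formed: zdo.npu, me.pzoz, ve.nzi, bi → 4.

4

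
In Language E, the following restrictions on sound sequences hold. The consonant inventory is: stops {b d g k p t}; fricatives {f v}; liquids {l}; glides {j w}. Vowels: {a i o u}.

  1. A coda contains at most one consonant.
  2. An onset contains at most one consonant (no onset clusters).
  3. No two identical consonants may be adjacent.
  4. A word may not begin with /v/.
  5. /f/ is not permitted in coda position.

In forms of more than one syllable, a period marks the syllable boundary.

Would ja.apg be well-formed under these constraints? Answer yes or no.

ja.apg — violates constraint 1: syllable 2 coda /pg/ has 2 consonants (> 1) → ill-formed

no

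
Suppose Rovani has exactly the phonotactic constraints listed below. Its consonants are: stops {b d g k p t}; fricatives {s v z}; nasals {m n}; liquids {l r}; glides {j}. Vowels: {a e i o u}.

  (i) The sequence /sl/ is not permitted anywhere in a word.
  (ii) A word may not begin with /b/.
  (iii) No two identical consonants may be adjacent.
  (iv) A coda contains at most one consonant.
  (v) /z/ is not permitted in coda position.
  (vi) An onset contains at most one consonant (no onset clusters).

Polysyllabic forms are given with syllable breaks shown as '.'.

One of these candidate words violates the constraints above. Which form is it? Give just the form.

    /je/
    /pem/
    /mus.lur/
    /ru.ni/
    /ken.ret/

/mus.lur/

/je/ — σ1 onset /j/, coda /∅/ ok → well-formed
/pem/ — σ1 onset /p/, coda /m/ ok → well-formed
/mus.lur/ — violates constraint (i): contains banned sequence /sl/ → ill-formed
/ru.ni/ — σ1 onset /r/, coda /∅/ ok; σ2 onset /n/, coda /∅/ ok → well-formed
/ken.ret/ — σ1 onset /k/, coda /n/ ok; σ2 onset /r/, coda /t/ ok → well-formed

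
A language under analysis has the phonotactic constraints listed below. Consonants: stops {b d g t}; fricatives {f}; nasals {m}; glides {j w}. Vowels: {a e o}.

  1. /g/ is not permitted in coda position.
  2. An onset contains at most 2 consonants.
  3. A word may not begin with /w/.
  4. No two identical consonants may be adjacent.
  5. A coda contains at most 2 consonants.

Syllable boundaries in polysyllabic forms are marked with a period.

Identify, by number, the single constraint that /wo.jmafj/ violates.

3

/wo.jmafj/: word begins with /w/.
This is a violation of constraint 3: "A word may not begin with /w/."
The remaining constraints (1, 2, 4, 5) are satisfied.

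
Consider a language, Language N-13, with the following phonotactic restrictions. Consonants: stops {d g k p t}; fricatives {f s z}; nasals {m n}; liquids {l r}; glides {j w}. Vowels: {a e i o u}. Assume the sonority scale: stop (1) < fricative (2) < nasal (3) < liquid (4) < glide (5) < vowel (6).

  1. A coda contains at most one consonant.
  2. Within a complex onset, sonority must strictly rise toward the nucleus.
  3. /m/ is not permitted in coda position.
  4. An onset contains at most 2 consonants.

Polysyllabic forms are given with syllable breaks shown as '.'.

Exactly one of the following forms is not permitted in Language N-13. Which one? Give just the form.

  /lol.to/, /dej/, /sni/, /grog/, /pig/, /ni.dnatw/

/lol.to/ — σ1 onset /l/, coda /l/ ok; σ2 onset /t/, coda /∅/ ok → permitted
/dej/ — σ1 onset /d/, coda /j/ ok → permitted
/sni/ — σ1 onset /sn/ (2→3 rises), coda /∅/ ok → permitted
/grog/ — σ1 onset /gr/ (1→4 rises), coda /g/ ok → permitted
/pig/ — σ1 onset /p/, coda /g/ ok → permitted
/ni.dnatw/ — violates constraint 1: syllable 2 coda /tw/ has 2 consonants (> 1) → not permitted

/ni.dnatw/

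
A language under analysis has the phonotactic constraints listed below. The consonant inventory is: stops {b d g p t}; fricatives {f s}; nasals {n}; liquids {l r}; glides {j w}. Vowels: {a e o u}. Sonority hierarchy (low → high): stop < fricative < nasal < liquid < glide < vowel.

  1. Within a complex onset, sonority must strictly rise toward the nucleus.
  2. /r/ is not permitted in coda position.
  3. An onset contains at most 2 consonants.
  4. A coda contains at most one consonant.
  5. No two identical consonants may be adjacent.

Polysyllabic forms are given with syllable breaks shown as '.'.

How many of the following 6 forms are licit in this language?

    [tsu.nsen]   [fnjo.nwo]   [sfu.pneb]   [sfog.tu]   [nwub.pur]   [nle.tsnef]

0

[tsu.nsen] — violates constraint 1: syllable 2 onset /ns/: /n/ (nasal, 3) → /s/ (fricative, 2) does not rise → illicit
[fnjo.nwo] — violates constraint 3: syllable 1 onset /fnj/ has 3 consonants (> 2) → illicit
[sfu.pneb] — violates constraint 1: syllable 1 onset /sf/: /s/ (fricative, 2) → /f/ (fricative, 2) does not rise → illicit
[sfog.tu] — violates constraint 1: syllable 1 onset /sf/: /s/ (fricative, 2) → /f/ (fricative, 2) does not rise → illicit
[nwub.pur] — violates constraint 2: syllable 2 coda contains /r/ → illicit
[nle.tsnef] — violates constraint 3: syllable 2 onset /tsn/ has 3 consonants (> 2) → illicit
No form is licit → 0.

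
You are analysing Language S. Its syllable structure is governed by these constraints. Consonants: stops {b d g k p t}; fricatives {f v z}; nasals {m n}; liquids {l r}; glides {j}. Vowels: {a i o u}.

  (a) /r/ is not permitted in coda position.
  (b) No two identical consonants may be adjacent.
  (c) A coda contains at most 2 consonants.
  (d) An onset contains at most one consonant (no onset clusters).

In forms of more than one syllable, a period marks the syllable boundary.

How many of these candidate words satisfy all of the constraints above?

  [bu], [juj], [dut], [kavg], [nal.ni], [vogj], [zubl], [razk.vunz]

[bu] — σ1 onset /b/, coda /∅/ ok → well-formed
[juj] — σ1 onset /j/, coda /j/ ok → well-formed
[dut] — σ1 onset /d/, coda /t/ ok → well-formed
[kavg] — σ1 onset /k/, coda /vg/ (2C) ok → well-formed
[nal.ni] — σ1 onset /n/, coda /l/ ok; σ2 onset /n/, coda /∅/ ok → well-formed
[vogj] — σ1 onset /v/, coda /gj/ (2C) ok → well-formed
[zubl] — σ1 onset /z/, coda /bl/ (2C) ok → well-formed
[razk.vunz] — σ1 onset /r/, coda /zk/ (2C) ok; σ2 onset /v/, coda /nz/ (2C) ok → well-formed
Well-formed: [bu], [juj], [dut], [kavg], [nal.ni], [vogj], [zubl], [razk.vunz] → 8.

8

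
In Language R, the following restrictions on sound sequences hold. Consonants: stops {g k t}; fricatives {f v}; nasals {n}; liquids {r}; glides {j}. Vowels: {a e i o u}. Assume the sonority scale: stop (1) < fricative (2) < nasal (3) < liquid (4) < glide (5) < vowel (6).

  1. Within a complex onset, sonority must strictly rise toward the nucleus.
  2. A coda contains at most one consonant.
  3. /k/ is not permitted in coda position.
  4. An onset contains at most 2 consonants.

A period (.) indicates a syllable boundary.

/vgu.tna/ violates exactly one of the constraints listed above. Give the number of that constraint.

/vgu.tna/: syllable 1 onset /vg/: /v/ (fricative, 2) → /g/ (stop, 1) does not rise.
This is a violation of constraint 1: "Within a complex onset, sonority must strictly rise toward the nucleus."
The remaining constraints (2, 3, 4) are satisfied.

1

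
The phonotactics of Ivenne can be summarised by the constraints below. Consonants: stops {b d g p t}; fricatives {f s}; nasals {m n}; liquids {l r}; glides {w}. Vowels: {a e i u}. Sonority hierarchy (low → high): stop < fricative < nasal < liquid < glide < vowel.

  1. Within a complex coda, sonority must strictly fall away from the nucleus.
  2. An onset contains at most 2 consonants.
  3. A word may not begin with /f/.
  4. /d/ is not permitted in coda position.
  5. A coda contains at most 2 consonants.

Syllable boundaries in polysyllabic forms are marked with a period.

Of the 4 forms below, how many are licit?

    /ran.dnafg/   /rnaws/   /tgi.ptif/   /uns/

4

/ran.dnafg/ — σ1 onset /r/, coda /n/ ok; σ2 onset /dn/ (2C), coda /fg/ (2→1 falls) ok → licit
/rnaws/ — σ1 onset /rn/ (2C), coda /ws/ (5→2 falls) ok → licit
/tgi.ptif/ — σ1 onset /tg/ (2C), coda /∅/ ok; σ2 onset /pt/ (2C), coda /f/ ok → licit
/uns/ — σ1 onset /∅/, coda /ns/ (3→2 falls) ok → licit
Licit: /ran.dnafg/, /rnaws/, /tgi.ptif/, /uns/ → 4.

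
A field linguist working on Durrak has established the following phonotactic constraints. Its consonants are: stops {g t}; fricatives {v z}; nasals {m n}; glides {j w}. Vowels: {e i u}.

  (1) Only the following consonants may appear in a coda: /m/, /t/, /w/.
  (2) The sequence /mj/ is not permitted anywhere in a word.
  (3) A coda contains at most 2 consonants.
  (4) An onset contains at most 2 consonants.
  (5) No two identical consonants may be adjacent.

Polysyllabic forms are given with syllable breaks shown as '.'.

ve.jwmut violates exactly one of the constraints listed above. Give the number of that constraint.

ve.jwmut: syllable 2 onset /jwm/ has 3 consonants (> 2).
This is a violation of constraint 4: "An onset contains at most 2 consonants."
The remaining constraints (1, 2, 3, 5) are satisfied.

4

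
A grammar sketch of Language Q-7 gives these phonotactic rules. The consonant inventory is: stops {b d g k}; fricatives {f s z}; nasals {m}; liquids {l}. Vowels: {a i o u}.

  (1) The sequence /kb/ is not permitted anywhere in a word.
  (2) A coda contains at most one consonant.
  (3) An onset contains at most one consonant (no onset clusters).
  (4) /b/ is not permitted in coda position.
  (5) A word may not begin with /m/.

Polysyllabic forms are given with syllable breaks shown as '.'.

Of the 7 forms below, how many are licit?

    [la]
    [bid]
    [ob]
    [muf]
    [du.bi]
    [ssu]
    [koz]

[la] — σ1 onset /l/, coda /∅/ ok → licit
[bid] — σ1 onset /b/, coda /d/ ok → licit
[ob] — violates constraint 4: syllable 1 coda contains /b/ → illicit
[muf] — violates constraint 5: word begins with /m/ → illicit
[du.bi] — σ1 onset /d/, coda /∅/ ok; σ2 onset /b/, coda /∅/ ok → licit
[ssu] — violates constraint 3: syllable 1 onset /ss/ has 2 consonants (> 1) → illicit
[koz] — σ1 onset /k/, coda /z/ ok → licit
Licit: [la], [bid], [du.bi], [koz] → 4.

4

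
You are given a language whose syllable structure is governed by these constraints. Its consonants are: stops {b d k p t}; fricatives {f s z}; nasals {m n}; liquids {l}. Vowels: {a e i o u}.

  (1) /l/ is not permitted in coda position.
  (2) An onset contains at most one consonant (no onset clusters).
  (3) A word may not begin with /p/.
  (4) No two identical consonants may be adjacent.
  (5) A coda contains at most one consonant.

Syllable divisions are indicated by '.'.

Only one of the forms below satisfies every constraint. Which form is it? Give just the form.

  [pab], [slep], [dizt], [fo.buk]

[pab] — violates constraint 3: word begins with /p/ → phonotactically illegal
[slep] — violates constraint 2: syllable 1 onset /sl/ has 2 consonants (> 1) → phonotactically illegal
[dizt] — violates constraint 5: syllable 1 coda /zt/ has 2 consonants (> 1) → phonotactically illegal
[fo.buk] — σ1 onset /f/, coda /∅/ ok; σ2 onset /b/, coda /k/ ok → phonotactically legal

[fo.buk]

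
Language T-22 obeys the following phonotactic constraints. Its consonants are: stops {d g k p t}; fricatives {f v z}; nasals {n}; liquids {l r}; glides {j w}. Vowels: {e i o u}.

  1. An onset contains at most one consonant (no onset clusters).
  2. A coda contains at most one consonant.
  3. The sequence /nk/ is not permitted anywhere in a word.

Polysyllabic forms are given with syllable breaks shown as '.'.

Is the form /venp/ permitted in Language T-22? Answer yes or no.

/venp/ — violates constraint 2: syllable 1 coda /np/ has 2 consonants (> 1) → not permitted

no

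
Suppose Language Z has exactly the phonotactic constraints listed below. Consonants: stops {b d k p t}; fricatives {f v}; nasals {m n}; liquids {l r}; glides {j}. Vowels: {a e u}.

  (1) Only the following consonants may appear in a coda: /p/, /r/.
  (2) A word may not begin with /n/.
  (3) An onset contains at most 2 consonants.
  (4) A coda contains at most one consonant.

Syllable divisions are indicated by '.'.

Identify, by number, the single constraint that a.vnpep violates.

3

a.vnpep: syllable 2 onset /vnp/ has 3 consonants (> 2).
This is a violation of constraint 3: "An onset contains at most 2 consonants."
The remaining constraints (1, 2, 4) are satisfied.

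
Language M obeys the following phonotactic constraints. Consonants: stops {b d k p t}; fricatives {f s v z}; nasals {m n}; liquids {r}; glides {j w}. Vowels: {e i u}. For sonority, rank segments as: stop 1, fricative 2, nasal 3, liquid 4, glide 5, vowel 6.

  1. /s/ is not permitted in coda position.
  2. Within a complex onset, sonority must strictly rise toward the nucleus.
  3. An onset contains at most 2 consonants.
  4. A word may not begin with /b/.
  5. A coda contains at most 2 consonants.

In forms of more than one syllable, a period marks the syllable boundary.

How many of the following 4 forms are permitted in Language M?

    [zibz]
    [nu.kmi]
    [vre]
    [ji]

4

[zibz] — σ1 onset /z/, coda /bz/ (2C) ok → permitted
[nu.kmi] — σ1 onset /n/, coda /∅/ ok; σ2 onset /km/ (1→3 rises), coda /∅/ ok → permitted
[vre] — σ1 onset /vr/ (2→4 rises), coda /∅/ ok → permitted
[ji] — σ1 onset /j/, coda /∅/ ok → permitted
Permitted: [zibz], [nu.kmi], [vre], [ji] → 4.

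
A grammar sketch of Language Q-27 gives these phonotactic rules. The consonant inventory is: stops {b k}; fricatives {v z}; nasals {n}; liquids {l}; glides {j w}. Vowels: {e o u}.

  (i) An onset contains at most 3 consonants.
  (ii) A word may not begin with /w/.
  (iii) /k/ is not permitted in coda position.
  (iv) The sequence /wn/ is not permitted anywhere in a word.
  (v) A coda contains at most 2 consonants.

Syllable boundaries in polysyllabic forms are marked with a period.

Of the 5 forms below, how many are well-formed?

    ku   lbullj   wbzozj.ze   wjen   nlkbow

1

ku — σ1 onset /k/, coda /∅/ ok → well-formed
lbullj — violates constraint (v): syllable 1 coda /llj/ has 3 consonants (> 2) → ill-formed
wbzozj.ze — violates constraint (ii): word begins with /w/ → ill-formed
wjen — violates constraint (ii): word begins with /w/ → ill-formed
nlkbow — violates constraint (i): syllable 1 onset /nlkb/ has 4 consonants (> 3) → ill-formed
Well-formed: ku → 1.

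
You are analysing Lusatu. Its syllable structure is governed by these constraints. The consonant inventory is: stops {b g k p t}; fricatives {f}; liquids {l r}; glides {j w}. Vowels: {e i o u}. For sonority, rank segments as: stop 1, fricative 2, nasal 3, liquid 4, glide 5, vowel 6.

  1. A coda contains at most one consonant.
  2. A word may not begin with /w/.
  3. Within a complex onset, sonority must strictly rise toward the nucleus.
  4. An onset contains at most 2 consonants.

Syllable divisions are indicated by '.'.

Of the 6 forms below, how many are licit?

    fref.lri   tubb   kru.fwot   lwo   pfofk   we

fref.lri — violates constraint 3: syllable 2 onset /lr/: /l/ (liquid, 4) → /r/ (liquid, 4) does not rise → illicit
tubb — violates constraint 1: syllable 1 coda /bb/ has 2 consonants (> 1) → illicit
kru.fwot — σ1 onset /kr/ (1→4 rises), coda /∅/ ok; σ2 onset /fw/ (2→5 rises), coda /t/ ok → licit
lwo — σ1 onset /lw/ (4→5 rises), coda /∅/ ok → licit
pfofk — violates constraint 1: syllable 1 coda /fk/ has 2 consonants (> 1) → illicit
we — violates constraint 2: word begins with /w/ → illicit
Licit: kru.fwot, lwo → 2.

2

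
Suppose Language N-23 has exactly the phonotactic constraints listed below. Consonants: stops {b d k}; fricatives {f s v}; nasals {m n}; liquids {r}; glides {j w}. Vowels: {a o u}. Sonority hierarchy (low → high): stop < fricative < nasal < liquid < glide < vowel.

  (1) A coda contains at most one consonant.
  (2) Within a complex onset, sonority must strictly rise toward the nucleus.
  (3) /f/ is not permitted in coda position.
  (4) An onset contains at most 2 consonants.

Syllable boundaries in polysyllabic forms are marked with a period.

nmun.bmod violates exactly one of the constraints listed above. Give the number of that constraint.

nmun.bmod: syllable 1 onset /nm/: /n/ (nasal, 3) → /m/ (nasal, 3) does not rise.
This is a violation of constraint 2: "Within a complex onset, sonority must strictly rise toward the nucleus."
The remaining constraints (1, 3, 4) are satisfied.

2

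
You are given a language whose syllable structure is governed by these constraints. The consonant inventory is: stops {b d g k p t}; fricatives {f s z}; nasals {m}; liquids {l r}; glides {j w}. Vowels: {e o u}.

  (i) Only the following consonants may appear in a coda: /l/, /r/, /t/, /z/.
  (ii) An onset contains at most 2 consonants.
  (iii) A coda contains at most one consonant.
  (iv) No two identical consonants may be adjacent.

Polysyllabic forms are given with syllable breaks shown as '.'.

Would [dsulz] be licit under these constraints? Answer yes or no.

[dsulz] — violates constraint (iii): syllable 1 coda /lz/ has 2 consonants (> 1) → illicit

no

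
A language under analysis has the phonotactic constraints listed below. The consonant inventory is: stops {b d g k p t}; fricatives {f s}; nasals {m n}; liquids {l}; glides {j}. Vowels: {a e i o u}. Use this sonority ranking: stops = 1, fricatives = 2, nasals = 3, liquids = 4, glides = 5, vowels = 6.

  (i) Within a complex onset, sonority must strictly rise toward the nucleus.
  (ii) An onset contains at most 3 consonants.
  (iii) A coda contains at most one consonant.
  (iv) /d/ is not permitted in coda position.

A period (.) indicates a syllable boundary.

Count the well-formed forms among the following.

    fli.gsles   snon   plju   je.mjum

4

fli.gsles — σ1 onset /fl/ (2→4 rises), coda /∅/ ok; σ2 onset /gsl/ (1→2→4 rises), coda /s/ ok → well-formed
snon — σ1 onset /sn/ (2→3 rises), coda /n/ ok → well-formed
plju — σ1 onset /plj/ (1→4→5 rises), coda /∅/ ok → well-formed
je.mjum — σ1 onset /j/, coda /∅/ ok; σ2 onset /mj/ (3→5 rises), coda /m/ ok → well-formed
Well-formed: fli.gsles, snon, plju, je.mjum → 4.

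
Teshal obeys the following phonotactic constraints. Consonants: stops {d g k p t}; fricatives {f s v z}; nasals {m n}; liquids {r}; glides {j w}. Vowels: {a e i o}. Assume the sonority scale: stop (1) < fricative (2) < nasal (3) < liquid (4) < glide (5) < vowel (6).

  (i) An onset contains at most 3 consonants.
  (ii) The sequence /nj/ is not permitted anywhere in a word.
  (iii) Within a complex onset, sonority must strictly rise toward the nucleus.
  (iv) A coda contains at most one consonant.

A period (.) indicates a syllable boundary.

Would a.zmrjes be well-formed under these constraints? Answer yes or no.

a.zmrjes — violates constraint (i): syllable 2 onset /zmrj/ has 4 consonants (> 3) → ill-formed

no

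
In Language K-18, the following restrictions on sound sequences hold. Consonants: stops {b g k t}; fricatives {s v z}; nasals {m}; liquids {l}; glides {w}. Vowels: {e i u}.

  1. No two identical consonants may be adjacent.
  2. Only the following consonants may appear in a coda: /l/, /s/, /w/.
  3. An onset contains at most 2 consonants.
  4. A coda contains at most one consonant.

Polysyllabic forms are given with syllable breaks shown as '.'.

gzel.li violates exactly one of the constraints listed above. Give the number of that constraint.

1

gzel.li: adjacent identical consonants /ll/.
This is a violation of constraint 1: "No two identical consonants may be adjacent."
The remaining constraints (2, 3, 4) are satisfied.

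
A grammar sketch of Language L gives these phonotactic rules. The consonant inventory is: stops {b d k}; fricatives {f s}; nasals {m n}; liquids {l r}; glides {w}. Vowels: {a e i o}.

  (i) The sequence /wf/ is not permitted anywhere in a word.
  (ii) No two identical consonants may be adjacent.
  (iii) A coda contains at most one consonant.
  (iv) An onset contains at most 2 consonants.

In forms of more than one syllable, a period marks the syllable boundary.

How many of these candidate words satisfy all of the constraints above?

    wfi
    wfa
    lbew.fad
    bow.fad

wfi — violates constraint (i): contains banned sequence /wf/ → phonotactically illegal
wfa — violates constraint (i): contains banned sequence /wf/ → phonotactically illegal
lbew.fad — violates constraint (i): contains banned sequence /wf/ → phonotactically illegal
bow.fad — violates constraint (i): contains banned sequence /wf/ → phonotactically illegal
No form is phonotactically legal → 0.

0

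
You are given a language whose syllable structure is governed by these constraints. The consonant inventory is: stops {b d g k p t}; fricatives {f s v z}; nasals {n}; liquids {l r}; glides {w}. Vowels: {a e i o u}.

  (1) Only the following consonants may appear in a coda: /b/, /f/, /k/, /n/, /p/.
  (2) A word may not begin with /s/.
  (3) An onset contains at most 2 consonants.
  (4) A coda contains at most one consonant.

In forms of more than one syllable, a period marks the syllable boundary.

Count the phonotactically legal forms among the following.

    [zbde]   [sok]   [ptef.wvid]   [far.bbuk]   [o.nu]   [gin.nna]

[zbde] — violates constraint 3: syllable 1 onset /zbd/ has 3 consonants (> 2) → phonotactically illegal
[sok] — violates constraint 2: word begins with /s/ → phonotactically illegal
[ptef.wvid] — violates constraint 1: syllable 2 coda contains /d/, which is not a licensed coda consonant → phonotactically illegal
[far.bbuk] — violates constraint 1: syllable 1 coda contains /r/, which is not a licensed coda consonant → phonotactically illegal
[o.nu] — σ1 onset /∅/, coda /∅/ ok; σ2 onset /n/, coda /∅/ ok → phonotactically legal
[gin.nna] — σ1 onset /g/, coda /n/ ok; σ2 onset /nn/ (2C), coda /∅/ ok → phonotactically legal
Phonotactically legal: [o.nu], [gin.nna] → 2.

2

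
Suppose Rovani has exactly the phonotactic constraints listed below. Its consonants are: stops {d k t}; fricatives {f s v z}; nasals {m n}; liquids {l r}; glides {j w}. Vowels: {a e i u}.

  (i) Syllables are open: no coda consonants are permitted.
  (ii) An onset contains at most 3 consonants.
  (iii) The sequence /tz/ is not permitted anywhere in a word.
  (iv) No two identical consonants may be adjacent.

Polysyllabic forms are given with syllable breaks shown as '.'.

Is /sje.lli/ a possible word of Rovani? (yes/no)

/sje.lli/ — violates constraint (iv): adjacent identical consonants /ll/ → not permitted

no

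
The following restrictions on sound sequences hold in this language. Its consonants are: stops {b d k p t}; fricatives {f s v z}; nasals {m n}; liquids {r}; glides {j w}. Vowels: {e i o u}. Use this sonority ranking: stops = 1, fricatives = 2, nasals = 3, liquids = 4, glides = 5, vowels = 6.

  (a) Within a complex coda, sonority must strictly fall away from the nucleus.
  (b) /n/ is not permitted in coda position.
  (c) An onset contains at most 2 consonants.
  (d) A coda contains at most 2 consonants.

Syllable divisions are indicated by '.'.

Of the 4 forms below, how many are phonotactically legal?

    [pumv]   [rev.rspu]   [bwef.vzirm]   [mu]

3

[pumv] — σ1 onset /p/, coda /mv/ (3→2 falls) ok → phonotactically legal
[rev.rspu] — violates constraint (c): syllable 2 onset /rsp/ has 3 consonants (> 2) → phonotactically illegal
[bwef.vzirm] — σ1 onset /bw/ (2C), coda /f/ ok; σ2 onset /vz/ (2C), coda /rm/ (4→3 falls) ok → phonotactically legal
[mu] — σ1 onset /m/, coda /∅/ ok → phonotactically legal
Phonotactically legal: [pumv], [bwef.vzirm], [mu] → 3.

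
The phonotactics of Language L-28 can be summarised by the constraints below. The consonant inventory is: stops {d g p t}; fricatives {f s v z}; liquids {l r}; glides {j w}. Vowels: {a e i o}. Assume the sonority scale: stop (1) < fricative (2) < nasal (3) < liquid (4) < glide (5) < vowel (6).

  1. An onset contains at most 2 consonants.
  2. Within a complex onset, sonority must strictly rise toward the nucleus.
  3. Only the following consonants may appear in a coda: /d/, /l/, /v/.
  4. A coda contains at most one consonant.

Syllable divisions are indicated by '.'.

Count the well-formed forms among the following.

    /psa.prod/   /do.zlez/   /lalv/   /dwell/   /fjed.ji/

/psa.prod/ — σ1 onset /ps/ (1→2 rises), coda /∅/ ok; σ2 onset /pr/ (1→4 rises), coda /d/ ok → well-formed
/do.zlez/ — violates constraint 3: syllable 2 coda contains /z/, which is not a licensed coda consonant → ill-formed
/lalv/ — violates constraint 4: syllable 1 coda /lv/ has 2 consonants (> 1) → ill-formed
/dwell/ — violates constraint 4: syllable 1 coda /ll/ has 2 consonants (> 1) → ill-formed
/fjed.ji/ — σ1 onset /fj/ (2→5 rises), coda /d/ ok; σ2 onset /j/, coda /∅/ ok → well-formed
Well-formed: /psa.prod/, /fjed.ji/ → 2.

2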